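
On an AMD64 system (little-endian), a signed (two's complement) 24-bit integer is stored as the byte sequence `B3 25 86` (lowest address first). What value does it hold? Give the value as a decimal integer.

Little-endian stores the least-significant byte at the lowest address.
Reassemble most-significant byte first: 86 25 B3 → 0x8625B3.
Top bit is set, so as a signed 24-bit value this is 0x8625B3 − 2^24 = -7985741.

-7985741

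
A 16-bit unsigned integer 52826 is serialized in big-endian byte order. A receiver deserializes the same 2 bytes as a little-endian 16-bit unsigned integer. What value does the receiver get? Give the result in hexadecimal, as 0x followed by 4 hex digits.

0x5ACE

52826 in 16-bit hexadecimal is 0xCE5A.
Stored big-endian, the bytes at ascending addresses are CE 5A.
Read back as little-endian, the first byte is least significant, giving 0x5ACE.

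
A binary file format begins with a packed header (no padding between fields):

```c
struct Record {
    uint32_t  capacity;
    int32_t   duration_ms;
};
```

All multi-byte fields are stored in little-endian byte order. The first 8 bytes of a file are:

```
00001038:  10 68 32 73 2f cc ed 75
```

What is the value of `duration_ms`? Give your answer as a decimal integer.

1978518575

`duration_ms` follows `capacity` (4 bytes), so it starts at byte offset 4 and occupies 4 bytes.
Bytes at offsets 4..7: 2F CC ED 75.
Little-endian stores the least-significant byte at the lowest address.
Reassemble most-significant byte first: 75 ED CC 2F → 0x75EDCC2F.
0x75EDCC2F = 1978518575.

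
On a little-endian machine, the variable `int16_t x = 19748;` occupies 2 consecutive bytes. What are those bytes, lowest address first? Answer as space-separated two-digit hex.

19748 in hexadecimal, padded to 16 bits, is 0x4D24.
Split into bytes (most-significant first): 4D 24.
Little-endian stores the least-significant byte at the lowest address.
So at ascending addresses the bytes are 24 4D.

24 4D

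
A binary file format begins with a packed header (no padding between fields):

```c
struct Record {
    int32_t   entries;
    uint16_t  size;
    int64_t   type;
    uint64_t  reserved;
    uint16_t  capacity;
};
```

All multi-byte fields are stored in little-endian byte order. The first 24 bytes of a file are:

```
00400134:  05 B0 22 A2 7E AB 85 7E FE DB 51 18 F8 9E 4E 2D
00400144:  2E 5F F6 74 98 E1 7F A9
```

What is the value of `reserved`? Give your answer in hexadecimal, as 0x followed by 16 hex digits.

`reserved` follows `entries` (4 B), `size` (2 B), `type` (8 B), so it starts at offset 4 + 2 + 8 = 14 and occupies 8 bytes.
Bytes at offsets 14..21: 4E 2D 2E 5F F6 74 98 E1.
In little-endian order the low byte comes first in memory.
Reassemble most-significant byte first: E1 98 74 F6 5F 2E 2D 4E → 0xE19874F65F2E2D4E.

0xE19874F65F2E2D4E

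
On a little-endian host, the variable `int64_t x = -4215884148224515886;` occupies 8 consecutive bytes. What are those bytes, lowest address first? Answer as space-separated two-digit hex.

Two's complement of -4215884148224515886 in 64 bits: 4215884148224515886 = 0x3A81D44BCD1F5F2E; invert → 0xC57E2BB432E0A0D1; add 1 → 0xC57E2BB432E0A0D2.
Split into bytes (most-significant first): C5 7E 2B B4 32 E0 A0 D2.
In little-endian order the low byte comes first in memory.
So at ascending addresses the bytes are D2 A0 E0 32 B4 2B 7E C5.

D2 A0 E0 32 B4 2B 7E C5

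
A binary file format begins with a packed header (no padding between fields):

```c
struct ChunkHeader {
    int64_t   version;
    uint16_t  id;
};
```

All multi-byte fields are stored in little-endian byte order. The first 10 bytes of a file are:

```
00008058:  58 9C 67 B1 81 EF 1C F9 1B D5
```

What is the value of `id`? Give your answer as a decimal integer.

54555

`id` follows `version` (8 bytes), so it starts at byte offset 8 and occupies 2 bytes.
Bytes at offsets 8..9: 1B D5.
Little-endian: lowest address holds the least-significant byte.
Reassemble most-significant byte first: D5 1B → 0xD51B.
0xD51B = 54555.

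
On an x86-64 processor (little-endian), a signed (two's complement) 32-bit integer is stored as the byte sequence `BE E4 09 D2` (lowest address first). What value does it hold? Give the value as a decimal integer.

In little-endian order the low byte comes first in memory.
Reassemble most-significant byte first: D2 09 E4 BE → 0xD209E4BE.
Top bit is set, so as a signed 32-bit value this is 0xD209E4BE − 2^32 = -771103554.

-771103554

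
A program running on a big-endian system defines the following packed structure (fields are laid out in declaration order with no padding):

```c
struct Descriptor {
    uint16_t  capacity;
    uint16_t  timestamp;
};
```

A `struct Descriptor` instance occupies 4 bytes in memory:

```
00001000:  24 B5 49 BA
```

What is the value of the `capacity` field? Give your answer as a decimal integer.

9397

`capacity` is the first field, at byte offset 0, occupying 2 bytes.
Bytes at offsets 0..1: 24 B5.
Big-endian: lowest address holds the most-significant byte.
The bytes are already most-significant first: 0x24B5.
0x24B5 = 9397.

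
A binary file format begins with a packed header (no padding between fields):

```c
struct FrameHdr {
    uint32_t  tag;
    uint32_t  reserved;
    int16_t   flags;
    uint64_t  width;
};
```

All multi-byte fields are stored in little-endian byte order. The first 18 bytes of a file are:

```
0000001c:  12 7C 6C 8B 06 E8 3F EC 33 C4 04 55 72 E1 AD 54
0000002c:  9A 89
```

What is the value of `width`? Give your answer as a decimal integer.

`width` follows `tag` (4 B), `reserved` (4 B), `flags` (2 B), so it starts at offset 4 + 4 + 2 = 10 and occupies 8 bytes.
Bytes at offsets 10..17: 04 55 72 E1 AD 54 9A 89.
Little-endian stores the least-significant byte at the lowest address.
Reassemble most-significant byte first: 89 9A 54 AD E1 72 55 04 → 0x899A54ADE1725504.
0x899A54ADE1725504 = 9915330635398010116.

9915330635398010116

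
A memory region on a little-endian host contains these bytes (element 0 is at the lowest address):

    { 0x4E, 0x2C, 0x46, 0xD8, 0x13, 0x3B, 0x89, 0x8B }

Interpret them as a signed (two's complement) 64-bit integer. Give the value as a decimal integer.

-8392111474209313714

Little-endian: lowest address holds the least-significant byte.
Reassemble most-significant byte first: 8B 89 3B 13 D8 46 2C 4E → 0x8B893B13D8462C4E.
Top bit is set, so as a signed 64-bit value this is 0x8B893B13D8462C4E − 2^64 = -8392111474209313714.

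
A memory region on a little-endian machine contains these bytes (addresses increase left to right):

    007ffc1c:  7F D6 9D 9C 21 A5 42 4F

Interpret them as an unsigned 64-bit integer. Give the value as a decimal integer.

Little-endian: lowest address holds the least-significant byte.
Reassemble most-significant byte first: 4F 42 A5 21 9C 9D D6 7F → 0x4F42A5219C9DD67F.
0x4F42A5219C9DD67F = 5711308841239303807.

5711308841239303807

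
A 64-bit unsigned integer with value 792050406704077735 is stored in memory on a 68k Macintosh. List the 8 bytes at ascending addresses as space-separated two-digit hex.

792050406704077735 in hexadecimal, padded to 64 bits, is 0x0AFDEDA5FFCCDBA7.
Split into bytes (most-significant first): 0A FD ED A5 FF CC DB A7.
In big-endian order the high byte comes first in memory.
So the memory order matches the most-significant-first order: 0A FD ED A5 FF CC DB A7.

0A FD ED A5 FF CC DB A7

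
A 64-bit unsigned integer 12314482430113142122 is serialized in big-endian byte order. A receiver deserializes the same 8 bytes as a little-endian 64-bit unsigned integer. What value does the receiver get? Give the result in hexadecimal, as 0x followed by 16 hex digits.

12314482430113142122 in 64-bit hexadecimal is 0xAAE5D48677AED56A.
Stored big-endian, the bytes at ascending addresses are AA E5 D4 86 77 AE D5 6A.
Read back as little-endian, the first byte is least significant, giving 0x6AD5AE7786D4E5AA.

0x6AD5AE7786D4E5AA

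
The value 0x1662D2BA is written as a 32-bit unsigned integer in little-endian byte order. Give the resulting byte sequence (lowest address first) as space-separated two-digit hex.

Split into bytes (most-significant first): 16 62 D2 BA.
Little-endian stores the least-significant byte at the lowest address.
So at ascending addresses the bytes are BA D2 62 16.

BA D2 62 16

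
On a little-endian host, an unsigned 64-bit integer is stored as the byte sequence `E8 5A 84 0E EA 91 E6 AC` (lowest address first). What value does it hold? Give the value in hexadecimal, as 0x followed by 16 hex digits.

In little-endian order the low byte comes first in memory.
Reassemble most-significant byte first: AC E6 91 EA 0E 84 5A E8 → 0xACE691EA0E845AE8.

0xACE691EA0E845AE8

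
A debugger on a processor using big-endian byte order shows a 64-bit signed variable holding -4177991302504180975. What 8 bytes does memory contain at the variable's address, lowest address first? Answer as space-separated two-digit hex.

Two's complement of -4177991302504180975 in 64 bits: 4177991302504180975 = 0x39FB34F4246EECEF; invert → 0xC604CB0BDB911310; add 1 → 0xC604CB0BDB911311.
Split into bytes (most-significant first): C6 04 CB 0B DB 91 13 11.
Big-endian stores the most-significant byte at the lowest address.
So the memory order matches the most-significant-first order: C6 04 CB 0B DB 91 13 11.

C6 04 CB 0B DB 91 13 11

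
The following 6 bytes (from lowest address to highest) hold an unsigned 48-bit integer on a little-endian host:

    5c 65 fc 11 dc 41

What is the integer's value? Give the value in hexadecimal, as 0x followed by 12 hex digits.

Little-endian stores the least-significant byte at the lowest address.
Reassemble most-significant byte first: 41 DC 11 FC 65 5C → 0x41DC11FC655C.

0x41DC11FC655C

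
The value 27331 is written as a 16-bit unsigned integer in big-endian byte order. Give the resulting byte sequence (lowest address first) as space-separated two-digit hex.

6A C3

27331 in hexadecimal, padded to 16 bits, is 0x6AC3.
Split into bytes (most-significant first): 6A C3.
Big-endian stores the most-significant byte at the lowest address.
So the memory order matches the most-significant-first order: 6A C3.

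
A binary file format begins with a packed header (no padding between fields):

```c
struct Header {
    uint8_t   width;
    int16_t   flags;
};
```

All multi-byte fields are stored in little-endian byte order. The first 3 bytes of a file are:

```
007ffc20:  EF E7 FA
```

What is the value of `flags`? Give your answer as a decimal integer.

-1305

`flags` follows `width` (1 byte), so it starts at byte offset 1 and occupies 2 bytes.
Bytes at offsets 1..2: E7 FA.
Little-endian: lowest address holds the least-significant byte.
Reassemble most-significant byte first: FA E7 → 0xFAE7.
Top bit is set, so as a signed 16-bit value this is 0xFAE7 − 2^16 = -1305.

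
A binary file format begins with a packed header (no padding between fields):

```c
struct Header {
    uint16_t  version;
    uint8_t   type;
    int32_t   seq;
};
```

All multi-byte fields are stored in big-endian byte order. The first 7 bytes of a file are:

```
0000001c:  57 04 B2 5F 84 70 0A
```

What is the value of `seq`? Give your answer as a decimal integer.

`seq` follows `version` (2 B), `type` (1 B), so it starts at offset 2 + 1 = 3 and occupies 4 bytes.
Bytes at offsets 3..6: 5F 84 70 0A.
In big-endian order the high byte comes first in memory.
The bytes are already most-significant first: 0x5F84700A.
0x5F84700A = 1602514954.

1602514954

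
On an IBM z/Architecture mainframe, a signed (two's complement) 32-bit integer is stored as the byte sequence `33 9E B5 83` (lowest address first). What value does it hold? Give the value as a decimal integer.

Big-endian stores the most-significant byte at the lowest address.
The bytes are already most-significant first: 0x339EB583.
0x339EB583 = 866039171.

866039171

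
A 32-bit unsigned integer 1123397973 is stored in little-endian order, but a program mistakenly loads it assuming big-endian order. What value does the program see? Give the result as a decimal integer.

1123397973 in 32-bit hexadecimal is 0x42F5B155.
Stored little-endian, the bytes at ascending addresses are 55 B1 F5 42.
Read back as big-endian, the last byte is least significant, giving 0x55B1F542.
0x55B1F542 = 1437726018.

1437726018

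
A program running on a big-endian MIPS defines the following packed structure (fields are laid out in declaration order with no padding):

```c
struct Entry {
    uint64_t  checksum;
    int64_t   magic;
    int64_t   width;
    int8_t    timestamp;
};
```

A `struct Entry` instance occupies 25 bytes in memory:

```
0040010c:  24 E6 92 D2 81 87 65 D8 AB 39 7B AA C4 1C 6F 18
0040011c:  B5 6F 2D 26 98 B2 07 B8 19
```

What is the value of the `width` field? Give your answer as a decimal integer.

`width` follows `checksum` (8 B), `magic` (8 B), so it starts at offset 8 + 8 = 16 and occupies 8 bytes.
Bytes at offsets 16..23: B5 6F 2D 26 98 B2 07 B8.
Big-endian: lowest address holds the most-significant byte.
The bytes are already most-significant first: 0xB56F2D2698B207B8.
Top bit is set, so as a signed 64-bit value this is 0xB56F2D2698B207B8 − 2^64 = -5373026186635901000.

-5373026186635901000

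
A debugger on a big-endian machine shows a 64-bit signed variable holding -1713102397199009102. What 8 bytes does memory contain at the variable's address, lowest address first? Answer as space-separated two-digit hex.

E8 39 D6 72 37 15 3A B2

Two's complement of -1713102397199009102 in 64 bits: 1713102397199009102 = 0x17C6298DC8EAC54E; invert → 0xE839D67237153AB1; add 1 → 0xE839D67237153AB2.
Split into bytes (most-significant first): E8 39 D6 72 37 15 3A B2.
In big-endian order the high byte comes first in memory.
So the memory order matches the most-significant-first order: E8 39 D6 72 37 15 3A B2.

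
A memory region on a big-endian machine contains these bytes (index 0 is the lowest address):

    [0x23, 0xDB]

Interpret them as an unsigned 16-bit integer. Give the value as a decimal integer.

Big-endian stores the most-significant byte at the lowest address.
The bytes are already most-significant first: 0x23DB.
0x23DB = 9179.

9179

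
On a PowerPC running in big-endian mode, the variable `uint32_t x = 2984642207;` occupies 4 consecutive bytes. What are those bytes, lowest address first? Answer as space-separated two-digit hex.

B1 E6 06 9F

2984642207 in hexadecimal, padded to 32 bits, is 0xB1E6069F.
Split into bytes (most-significant first): B1 E6 06 9F.
Big-endian: lowest address holds the most-significant byte.
So the memory order matches the most-significant-first order: B1 E6 06 9F.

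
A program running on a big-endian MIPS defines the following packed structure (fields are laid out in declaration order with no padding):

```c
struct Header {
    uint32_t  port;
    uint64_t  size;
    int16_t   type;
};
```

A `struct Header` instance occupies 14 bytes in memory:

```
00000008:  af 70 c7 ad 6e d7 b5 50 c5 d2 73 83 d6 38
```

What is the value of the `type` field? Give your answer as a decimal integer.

-10696

`type` follows `port` (4 B), `size` (8 B), so it starts at offset 4 + 8 = 12 and occupies 2 bytes.
Bytes at offsets 12..13: D6 38.
In big-endian order the high byte comes first in memory.
The bytes are already most-significant first: 0xD638.
Top bit is set, so as a signed 16-bit value this is 0xD638 − 2^16 = -10696.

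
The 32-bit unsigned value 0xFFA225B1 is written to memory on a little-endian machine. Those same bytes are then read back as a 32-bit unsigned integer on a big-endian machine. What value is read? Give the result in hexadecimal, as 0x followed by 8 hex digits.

0xB125A2FF

Stored little-endian, the bytes at ascending addresses are B1 25 A2 FF.
Read back as big-endian, the last byte is least significant, giving 0xB125A2FF.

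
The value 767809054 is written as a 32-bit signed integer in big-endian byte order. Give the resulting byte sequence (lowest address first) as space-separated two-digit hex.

767809054 in hexadecimal, padded to 32 bits, is 0x2DC3D61E.
Split into bytes (most-significant first): 2D C3 D6 1E.
Big-endian stores the most-significant byte at the lowest address.
So the memory order matches the most-significant-first order: 2D C3 D6 1E.

2D C3 D6 1E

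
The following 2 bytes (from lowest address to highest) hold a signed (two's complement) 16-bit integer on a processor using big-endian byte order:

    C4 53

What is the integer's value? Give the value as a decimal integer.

-15277

Big-endian: lowest address holds the most-significant byte.
The bytes are already most-significant first: 0xC453.
Top bit is set, so as a signed 16-bit value this is 0xC453 − 2^16 = -15277.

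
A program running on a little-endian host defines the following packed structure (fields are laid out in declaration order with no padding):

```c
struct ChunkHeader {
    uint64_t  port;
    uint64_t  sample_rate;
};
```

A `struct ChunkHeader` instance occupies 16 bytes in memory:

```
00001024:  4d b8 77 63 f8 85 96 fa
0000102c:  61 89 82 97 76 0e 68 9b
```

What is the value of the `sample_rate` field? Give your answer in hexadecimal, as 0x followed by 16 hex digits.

0x9B680E7697828961

`sample_rate` follows `port` (8 bytes), so it starts at byte offset 8 and occupies 8 bytes.
Bytes at offsets 8..15: 61 89 82 97 76 0E 68 9B.
Little-endian stores the least-significant byte at the lowest address.
Reassemble most-significant byte first: 9B 68 0E 76 97 82 89 61 → 0x9B680E7697828961.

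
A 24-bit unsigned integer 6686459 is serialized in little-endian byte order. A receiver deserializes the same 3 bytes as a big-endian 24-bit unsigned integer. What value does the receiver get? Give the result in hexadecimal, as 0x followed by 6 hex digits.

6686459 in 24-bit hexadecimal is 0x6606FB.
Stored little-endian, the bytes at ascending addresses are FB 06 66.
Read back as big-endian, the last byte is least significant, giving 0xFB0666.

0xFB0666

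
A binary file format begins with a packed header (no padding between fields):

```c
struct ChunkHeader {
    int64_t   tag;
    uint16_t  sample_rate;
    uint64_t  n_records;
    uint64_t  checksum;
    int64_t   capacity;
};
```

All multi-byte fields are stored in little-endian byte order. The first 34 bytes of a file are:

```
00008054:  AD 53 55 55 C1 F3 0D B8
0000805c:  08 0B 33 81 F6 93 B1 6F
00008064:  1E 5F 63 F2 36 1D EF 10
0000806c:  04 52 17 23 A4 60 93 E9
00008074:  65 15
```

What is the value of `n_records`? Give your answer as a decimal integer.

6854038491386773811

`n_records` follows `tag` (8 B), `sample_rate` (2 B), so it starts at offset 8 + 2 = 10 and occupies 8 bytes.
Bytes at offsets 10..17: 33 81 F6 93 B1 6F 1E 5F.
Little-endian stores the least-significant byte at the lowest address.
Reassemble most-significant byte first: 5F 1E 6F B1 93 F6 81 33 → 0x5F1E6FB193F68133.
0x5F1E6FB193F68133 = 6854038491386773811.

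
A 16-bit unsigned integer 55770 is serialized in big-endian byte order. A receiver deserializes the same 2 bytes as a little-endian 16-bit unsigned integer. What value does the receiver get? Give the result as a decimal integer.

55770 in 16-bit hexadecimal is 0xD9DA.
Stored big-endian, the bytes at ascending addresses are D9 DA.
Read back as little-endian, the first byte is least significant, giving 0xDAD9.
0xDAD9 = 56025.

56025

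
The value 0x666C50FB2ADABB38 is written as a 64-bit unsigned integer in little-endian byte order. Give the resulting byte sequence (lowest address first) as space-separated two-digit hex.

38 BB DA 2A FB 50 6C 66

Split into bytes (most-significant first): 66 6C 50 FB 2A DA BB 38.
Little-endian stores the least-significant byte at the lowest address.
So at ascending addresses the bytes are 38 BB DA 2A FB 50 6C 66.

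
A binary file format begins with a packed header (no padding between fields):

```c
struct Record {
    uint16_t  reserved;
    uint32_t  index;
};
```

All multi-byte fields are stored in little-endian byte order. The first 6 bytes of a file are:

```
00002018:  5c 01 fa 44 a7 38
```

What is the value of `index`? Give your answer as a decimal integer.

950486266

`index` follows `reserved` (2 bytes), so it starts at byte offset 2 and occupies 4 bytes.
Bytes at offsets 2..5: FA 44 A7 38.
Little-endian: lowest address holds the least-significant byte.
Reassemble most-significant byte first: 38 A7 44 FA → 0x38A744FA.
0x38A744FA = 950486266.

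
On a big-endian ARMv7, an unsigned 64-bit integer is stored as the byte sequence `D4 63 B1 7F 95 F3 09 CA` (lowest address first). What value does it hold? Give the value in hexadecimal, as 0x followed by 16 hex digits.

Big-endian: lowest address holds the most-significant byte.
The bytes are already most-significant first: 0xD463B17F95F309CA.

0xD463B17F95F309CA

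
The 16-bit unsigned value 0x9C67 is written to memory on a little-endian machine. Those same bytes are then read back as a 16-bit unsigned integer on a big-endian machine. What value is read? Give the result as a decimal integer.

26524

Stored little-endian, the bytes at ascending addresses are 67 9C.
Read back as big-endian, the last byte is least significant, giving 0x679C.
0x679C = 26524.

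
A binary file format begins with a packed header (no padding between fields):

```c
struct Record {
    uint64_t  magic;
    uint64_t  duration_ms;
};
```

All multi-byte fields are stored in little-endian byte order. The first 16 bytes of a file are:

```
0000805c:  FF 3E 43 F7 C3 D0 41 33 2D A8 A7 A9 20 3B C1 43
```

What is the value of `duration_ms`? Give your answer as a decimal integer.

`duration_ms` follows `magic` (8 bytes), so it starts at byte offset 8 and occupies 8 bytes.
Bytes at offsets 8..15: 2D A8 A7 A9 20 3B C1 43.
Little-endian: lowest address holds the least-significant byte.
Reassemble most-significant byte first: 43 C1 3B 20 A9 A7 A8 2D → 0x43C13B20A9A7A82D.
0x43C13B20A9A7A82D = 4882248482517657645.

4882248482517657645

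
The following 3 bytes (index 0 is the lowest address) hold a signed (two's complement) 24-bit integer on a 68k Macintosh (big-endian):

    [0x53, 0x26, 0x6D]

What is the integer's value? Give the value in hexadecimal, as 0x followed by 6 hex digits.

In big-endian order the high byte comes first in memory.
The bytes are already most-significant first: 0x53266D.

0x53266D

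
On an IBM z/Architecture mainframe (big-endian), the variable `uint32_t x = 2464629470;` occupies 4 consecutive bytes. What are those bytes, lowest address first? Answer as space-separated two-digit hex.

92 E7 42 DE

2464629470 in hexadecimal, padded to 32 bits, is 0x92E742DE.
Split into bytes (most-significant first): 92 E7 42 DE.
In big-endian order the high byte comes first in memory.
So the memory order matches the most-significant-first order: 92 E7 42 DE.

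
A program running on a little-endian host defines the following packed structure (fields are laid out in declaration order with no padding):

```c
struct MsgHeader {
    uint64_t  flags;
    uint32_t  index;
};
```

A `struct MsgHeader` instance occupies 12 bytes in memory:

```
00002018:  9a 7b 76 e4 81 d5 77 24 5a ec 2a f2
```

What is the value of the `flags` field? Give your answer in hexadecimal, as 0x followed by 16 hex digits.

`flags` is the first field, at byte offset 0, occupying 8 bytes.
Bytes at offsets 0..7: 9A 7B 76 E4 81 D5 77 24.
Little-endian: lowest address holds the least-significant byte.
Reassemble most-significant byte first: 24 77 D5 81 E4 76 7B 9A → 0x2477D581E4767B9A.

0x2477D581E4767B9A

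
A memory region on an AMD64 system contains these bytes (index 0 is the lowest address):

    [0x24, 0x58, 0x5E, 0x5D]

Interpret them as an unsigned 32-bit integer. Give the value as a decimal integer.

In little-endian order the low byte comes first in memory.
Reassemble most-significant byte first: 5D 5E 58 24 → 0x5D5E5824.
0x5D5E5824 = 1566464036.

1566464036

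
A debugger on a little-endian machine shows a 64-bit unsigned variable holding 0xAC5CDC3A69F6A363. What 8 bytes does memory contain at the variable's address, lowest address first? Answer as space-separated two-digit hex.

Split into bytes (most-significant first): AC 5C DC 3A 69 F6 A3 63.
Little-endian stores the least-significant byte at the lowest address.
So at ascending addresses the bytes are 63 A3 F6 69 3A DC 5C AC.

63 A3 F6 69 3A DC 5C AC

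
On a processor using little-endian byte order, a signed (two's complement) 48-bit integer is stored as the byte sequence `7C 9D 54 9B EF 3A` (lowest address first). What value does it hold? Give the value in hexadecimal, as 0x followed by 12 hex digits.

0x3AEF9B549D7C

Little-endian stores the least-significant byte at the lowest address.
Reassemble most-significant byte first: 3A EF 9B 54 9D 7C → 0x3AEF9B549D7C.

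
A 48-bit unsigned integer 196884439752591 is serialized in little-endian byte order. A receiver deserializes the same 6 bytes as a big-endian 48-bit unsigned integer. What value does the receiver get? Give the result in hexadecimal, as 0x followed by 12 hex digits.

0x8FDF17BB10B3

196884439752591 in 48-bit hexadecimal is 0xB310BB17DF8F.
Stored little-endian, the bytes at ascending addresses are 8F DF 17 BB 10 B3.
Read back as big-endian, the last byte is least significant, giving 0x8FDF17BB10B3.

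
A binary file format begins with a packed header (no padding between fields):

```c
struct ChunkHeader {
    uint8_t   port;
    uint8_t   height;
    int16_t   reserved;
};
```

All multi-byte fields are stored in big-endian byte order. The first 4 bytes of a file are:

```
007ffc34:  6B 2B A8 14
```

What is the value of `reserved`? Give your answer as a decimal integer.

`reserved` follows `port` (1 B), `height` (1 B), so it starts at offset 1 + 1 = 2 and occupies 2 bytes.
Bytes at offsets 2..3: A8 14.
Big-endian stores the most-significant byte at the lowest address.
The bytes are already most-significant first: 0xA814.
Top bit is set, so as a signed 16-bit value this is 0xA814 − 2^16 = -22508.

-22508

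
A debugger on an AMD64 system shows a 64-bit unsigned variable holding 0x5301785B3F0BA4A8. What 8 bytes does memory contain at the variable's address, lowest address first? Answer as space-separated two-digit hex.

A8 A4 0B 3F 5B 78 01 53

Split into bytes (most-significant first): 53 01 78 5B 3F 0B A4 A8.
Little-endian stores the least-significant byte at the lowest address.
So at ascending addresses the bytes are A8 A4 0B 3F 5B 78 01 53.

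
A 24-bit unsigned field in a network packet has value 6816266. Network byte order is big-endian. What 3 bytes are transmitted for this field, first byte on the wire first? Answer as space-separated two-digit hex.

68 02 0A

6816266 in hexadecimal, padded to 24 bits, is 0x68020A.
Split into bytes (most-significant first): 68 02 0A.
In big-endian order the high byte comes first in memory.
So the memory order matches the most-significant-first order: 68 02 0A.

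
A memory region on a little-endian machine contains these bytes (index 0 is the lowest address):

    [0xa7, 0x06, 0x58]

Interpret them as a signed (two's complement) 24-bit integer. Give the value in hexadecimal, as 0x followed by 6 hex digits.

0x5806A7

Little-endian stores the least-significant byte at the lowest address.
Reassemble most-significant byte first: 58 06 A7 → 0x5806A7.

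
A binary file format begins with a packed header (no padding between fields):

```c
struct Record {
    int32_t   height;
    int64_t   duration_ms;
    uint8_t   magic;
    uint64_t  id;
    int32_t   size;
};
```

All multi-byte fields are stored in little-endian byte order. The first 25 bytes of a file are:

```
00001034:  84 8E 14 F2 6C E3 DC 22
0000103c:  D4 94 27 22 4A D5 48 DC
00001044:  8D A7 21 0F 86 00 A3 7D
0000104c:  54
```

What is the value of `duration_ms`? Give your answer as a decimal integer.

2461099360220144492

`duration_ms` follows `height` (4 bytes), so it starts at byte offset 4 and occupies 8 bytes.
Bytes at offsets 4..11: 6C E3 DC 22 D4 94 27 22.
Little-endian stores the least-significant byte at the lowest address.
Reassemble most-significant byte first: 22 27 94 D4 22 DC E3 6C → 0x222794D422DCE36C.
0x222794D422DCE36C = 2461099360220144492.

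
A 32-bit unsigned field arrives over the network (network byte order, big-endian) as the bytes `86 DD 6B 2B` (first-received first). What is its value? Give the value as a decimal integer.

Big-endian stores the most-significant byte at the lowest address.
The bytes are already most-significant first: 0x86DD6B2B.
0x86DD6B2B = 2262657835.

2262657835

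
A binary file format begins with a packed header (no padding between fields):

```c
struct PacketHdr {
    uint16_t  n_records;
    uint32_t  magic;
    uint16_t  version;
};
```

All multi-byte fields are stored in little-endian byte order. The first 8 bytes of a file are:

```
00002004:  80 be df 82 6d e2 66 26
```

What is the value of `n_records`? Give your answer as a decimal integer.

48768

`n_records` is the first field, at byte offset 0, occupying 2 bytes.
Bytes at offsets 0..1: 80 BE.
Little-endian: lowest address holds the least-significant byte.
Reassemble most-significant byte first: BE 80 → 0xBE80.
0xBE80 = 48768.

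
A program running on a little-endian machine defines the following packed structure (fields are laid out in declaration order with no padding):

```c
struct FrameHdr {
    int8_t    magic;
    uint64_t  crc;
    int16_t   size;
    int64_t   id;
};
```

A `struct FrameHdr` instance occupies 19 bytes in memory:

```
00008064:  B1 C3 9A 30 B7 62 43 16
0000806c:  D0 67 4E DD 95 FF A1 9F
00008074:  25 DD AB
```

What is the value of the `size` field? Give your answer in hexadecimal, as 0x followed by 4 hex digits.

`size` follows `magic` (1 B), `crc` (8 B), so it starts at offset 1 + 8 = 9 and occupies 2 bytes.
Bytes at offsets 9..10: 67 4E.
Little-endian stores the least-significant byte at the lowest address.
Reassemble most-significant byte first: 4E 67 → 0x4E67.

0x4E67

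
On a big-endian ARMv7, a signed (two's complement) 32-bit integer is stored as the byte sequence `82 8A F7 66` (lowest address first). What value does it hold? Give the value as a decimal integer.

Big-endian stores the most-significant byte at the lowest address.
The bytes are already most-significant first: 0x828AF766.
Top bit is set, so as a signed 32-bit value this is 0x828AF766 − 2^32 = -2104821914.

-2104821914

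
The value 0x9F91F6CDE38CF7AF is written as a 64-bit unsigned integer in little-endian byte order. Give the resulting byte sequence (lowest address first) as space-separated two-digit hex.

Split into bytes (most-significant first): 9F 91 F6 CD E3 8C F7 AF.
In little-endian order the low byte comes first in memory.
So at ascending addresses the bytes are AF F7 8C E3 CD F6 91 9F.

AF F7 8C E3 CD F6 91 9F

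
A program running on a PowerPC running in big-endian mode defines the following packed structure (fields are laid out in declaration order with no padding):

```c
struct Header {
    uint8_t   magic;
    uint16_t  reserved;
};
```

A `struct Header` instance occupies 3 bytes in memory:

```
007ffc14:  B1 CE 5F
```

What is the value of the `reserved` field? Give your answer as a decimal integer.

`reserved` follows `magic` (1 byte), so it starts at byte offset 1 and occupies 2 bytes.
Bytes at offsets 1..2: CE 5F.
In big-endian order the high byte comes first in memory.
The bytes are already most-significant first: 0xCE5F.
0xCE5F = 52831.

52831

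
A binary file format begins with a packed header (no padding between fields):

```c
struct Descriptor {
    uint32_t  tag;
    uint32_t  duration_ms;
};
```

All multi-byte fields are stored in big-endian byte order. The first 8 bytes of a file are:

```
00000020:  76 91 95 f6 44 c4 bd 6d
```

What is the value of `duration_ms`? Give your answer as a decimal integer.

1153744237

`duration_ms` follows `tag` (4 bytes), so it starts at byte offset 4 and occupies 4 bytes.
Bytes at offsets 4..7: 44 C4 BD 6D.
In big-endian order the high byte comes first in memory.
The bytes are already most-significant first: 0x44C4BD6D.
0x44C4BD6D = 1153744237.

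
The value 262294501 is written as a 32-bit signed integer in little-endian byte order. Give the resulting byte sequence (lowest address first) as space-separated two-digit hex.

262294501 in hexadecimal, padded to 32 bits, is 0x0FA24BE5.
Split into bytes (most-significant first): 0F A2 4B E5.
Little-endian stores the least-significant byte at the lowest address.
So at ascending addresses the bytes are E5 4B A2 0F.

E5 4B A2 0F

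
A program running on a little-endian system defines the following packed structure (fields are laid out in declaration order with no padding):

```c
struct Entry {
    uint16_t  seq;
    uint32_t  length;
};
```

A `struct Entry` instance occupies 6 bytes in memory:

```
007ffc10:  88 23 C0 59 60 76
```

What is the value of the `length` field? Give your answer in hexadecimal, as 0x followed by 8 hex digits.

0x766059C0

`length` follows `seq` (2 bytes), so it starts at byte offset 2 and occupies 4 bytes.
Bytes at offsets 2..5: C0 59 60 76.
Little-endian stores the least-significant byte at the lowest address.
Reassemble most-significant byte first: 76 60 59 C0 → 0x766059C0.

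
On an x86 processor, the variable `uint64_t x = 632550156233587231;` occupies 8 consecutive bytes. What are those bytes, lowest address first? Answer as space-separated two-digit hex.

1F BA EB 04 04 45 C7 08

632550156233587231 in hexadecimal, padded to 64 bits, is 0x08C7450404EBBA1F.
Split into bytes (most-significant first): 08 C7 45 04 04 EB BA 1F.
In little-endian order the low byte comes first in memory.
So at ascending addresses the bytes are 1F BA EB 04 04 45 C7 08.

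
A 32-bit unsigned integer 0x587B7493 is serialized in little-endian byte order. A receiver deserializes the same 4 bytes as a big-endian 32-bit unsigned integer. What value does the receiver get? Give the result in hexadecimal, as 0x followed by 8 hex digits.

Stored little-endian, the bytes at ascending addresses are 93 74 7B 58.
Read back as big-endian, the last byte is least significant, giving 0x93747B58.

0x93747B58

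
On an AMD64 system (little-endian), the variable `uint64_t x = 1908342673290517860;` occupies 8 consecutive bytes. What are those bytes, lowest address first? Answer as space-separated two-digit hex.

1908342673290517860 in hexadecimal, padded to 64 bits, is 0x1A7BCB8CEF335D64.
Split into bytes (most-significant first): 1A 7B CB 8C EF 33 5D 64.
In little-endian order the low byte comes first in memory.
So at ascending addresses the bytes are 64 5D 33 EF 8C CB 7B 1A.

64 5D 33 EF 8C CB 7B 1A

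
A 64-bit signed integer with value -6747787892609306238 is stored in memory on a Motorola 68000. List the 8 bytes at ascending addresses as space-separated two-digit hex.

A2 5B 0A A9 B9 57 31 82

Two's complement of -6747787892609306238 in 64 bits: 6747787892609306238 = 0x5DA4F55646A8CE7E; invert → 0xA25B0AA9B9573181; add 1 → 0xA25B0AA9B9573182.
Split into bytes (most-significant first): A2 5B 0A A9 B9 57 31 82.
Big-endian: lowest address holds the most-significant byte.
So the memory order matches the most-significant-first order: A2 5B 0A A9 B9 57 31 82.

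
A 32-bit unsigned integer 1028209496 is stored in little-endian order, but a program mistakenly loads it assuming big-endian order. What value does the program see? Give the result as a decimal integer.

1028209496 in 32-bit hexadecimal is 0x3D493B58.
Stored little-endian, the bytes at ascending addresses are 58 3B 49 3D.
Read back as big-endian, the last byte is least significant, giving 0x583B493D.
0x583B493D = 1480280381.

1480280381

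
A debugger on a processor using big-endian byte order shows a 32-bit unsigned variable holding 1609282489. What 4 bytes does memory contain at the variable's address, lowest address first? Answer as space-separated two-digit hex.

1609282489 in hexadecimal, padded to 32 bits, is 0x5FEBB3B9.
Split into bytes (most-significant first): 5F EB B3 B9.
Big-endian stores the most-significant byte at the lowest address.
So the memory order matches the most-significant-first order: 5F EB B3 B9.

5F EB B3 B9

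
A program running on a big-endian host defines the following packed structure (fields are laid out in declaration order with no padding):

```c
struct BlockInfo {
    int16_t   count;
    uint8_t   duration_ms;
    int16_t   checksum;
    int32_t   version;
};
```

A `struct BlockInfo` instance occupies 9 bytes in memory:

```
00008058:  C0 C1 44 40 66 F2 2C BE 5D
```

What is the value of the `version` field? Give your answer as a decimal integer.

`version` follows `count` (2 B), `duration_ms` (1 B), `checksum` (2 B), so it starts at offset 2 + 1 + 2 = 5 and occupies 4 bytes.
Bytes at offsets 5..8: F2 2C BE 5D.
In big-endian order the high byte comes first in memory.
The bytes are already most-significant first: 0xF22CBE5D.
Top bit is set, so as a signed 32-bit value this is 0xF22CBE5D − 2^32 = -231948707.

-231948707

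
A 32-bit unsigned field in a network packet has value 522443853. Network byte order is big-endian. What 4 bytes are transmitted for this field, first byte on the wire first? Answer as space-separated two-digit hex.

1F 23 DC 4D

522443853 in hexadecimal, padded to 32 bits, is 0x1F23DC4D.
Split into bytes (most-significant first): 1F 23 DC 4D.
In big-endian order the high byte comes first in memory.
So the memory order matches the most-significant-first order: 1F 23 DC 4D.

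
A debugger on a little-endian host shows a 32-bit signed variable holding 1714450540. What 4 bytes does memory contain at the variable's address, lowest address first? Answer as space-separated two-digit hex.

1714450540 in hexadecimal, padded to 32 bits, is 0x6630706C.
Split into bytes (most-significant first): 66 30 70 6C.
In little-endian order the low byte comes first in memory.
So at ascending addresses the bytes are 6C 70 30 66.

6C 70 30 66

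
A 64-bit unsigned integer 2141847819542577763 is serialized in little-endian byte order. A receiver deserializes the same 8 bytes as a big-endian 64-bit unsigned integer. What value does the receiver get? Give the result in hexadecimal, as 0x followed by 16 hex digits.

2141847819542577763 in 64-bit hexadecimal is 0x1DB95F3E6EC7C263.
Stored little-endian, the bytes at ascending addresses are 63 C2 C7 6E 3E 5F B9 1D.
Read back as big-endian, the last byte is least significant, giving 0x63C2C76E3E5FB91D.

0x63C2C76E3E5FB91D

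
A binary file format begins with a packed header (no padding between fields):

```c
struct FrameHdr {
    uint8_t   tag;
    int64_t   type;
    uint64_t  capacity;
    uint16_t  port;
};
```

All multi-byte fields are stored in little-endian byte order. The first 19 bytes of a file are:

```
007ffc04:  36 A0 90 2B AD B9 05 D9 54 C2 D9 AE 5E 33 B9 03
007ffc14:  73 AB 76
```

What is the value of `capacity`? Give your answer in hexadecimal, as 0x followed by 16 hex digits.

`capacity` follows `tag` (1 B), `type` (8 B), so it starts at offset 1 + 8 = 9 and occupies 8 bytes.
Bytes at offsets 9..16: C2 D9 AE 5E 33 B9 03 73.
In little-endian order the low byte comes first in memory.
Reassemble most-significant byte first: 73 03 B9 33 5E AE D9 C2 → 0x7303B9335EAED9C2.

0x7303B9335EAED9C2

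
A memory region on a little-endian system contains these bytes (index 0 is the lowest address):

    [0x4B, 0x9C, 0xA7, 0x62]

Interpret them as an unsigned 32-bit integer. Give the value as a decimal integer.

1655151691

Little-endian stores the least-significant byte at the lowest address.
Reassemble most-significant byte first: 62 A7 9C 4B → 0x62A79C4B.
0x62A79C4B = 1655151691.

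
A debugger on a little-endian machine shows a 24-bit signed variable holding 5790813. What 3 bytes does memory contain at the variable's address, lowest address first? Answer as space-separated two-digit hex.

5790813 in hexadecimal, padded to 24 bits, is 0x585C5D.
Split into bytes (most-significant first): 58 5C 5D.
Little-endian: lowest address holds the least-significant byte.
So at ascending addresses the bytes are 5D 5C 58.

5D 5C 58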